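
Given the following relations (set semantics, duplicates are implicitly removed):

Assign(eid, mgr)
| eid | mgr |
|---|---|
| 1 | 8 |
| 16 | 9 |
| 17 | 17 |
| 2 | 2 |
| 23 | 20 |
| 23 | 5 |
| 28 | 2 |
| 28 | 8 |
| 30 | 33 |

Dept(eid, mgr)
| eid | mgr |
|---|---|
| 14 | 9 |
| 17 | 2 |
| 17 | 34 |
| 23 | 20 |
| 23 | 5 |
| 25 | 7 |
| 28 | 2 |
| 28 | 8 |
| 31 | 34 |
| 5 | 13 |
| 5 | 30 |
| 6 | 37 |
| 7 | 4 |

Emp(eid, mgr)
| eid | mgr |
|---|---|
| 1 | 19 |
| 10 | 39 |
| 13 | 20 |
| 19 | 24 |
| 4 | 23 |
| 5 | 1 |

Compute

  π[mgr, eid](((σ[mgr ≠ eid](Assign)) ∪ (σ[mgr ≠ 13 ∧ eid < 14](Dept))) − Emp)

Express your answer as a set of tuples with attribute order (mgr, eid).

σ[mgr ≠ eid]: keep tuples satisfying mgr ≠ eid → {(1, 8), (16, 9), (23, 20), (23, 5), (28, 2), (28, 8), (30, 33)}
σ[mgr ≠ 13 ∧ eid < 14]: keep tuples satisfying mgr ≠ 13 ∧ eid < 14 → {(5, 30), (6, 37), (7, 4)}
Set union of the two operands is {(1, 8), (16, 9), (23, 20), (23, 5), (28, 2), (28, 8), (30, 33), (5, 30), (6, 37), (7, 4)}.
Set difference of the two operands is {(1, 8), (16, 9), (23, 20), (23, 5), (28, 2), (28, 8), (30, 33), (5, 30), (6, 37), (7, 4)}.
π_{mgr, eid} gives {(2, 28), (20, 23), (30, 5), (33, 30), (37, 6), (4, 7), (5, 23), (8, 1), (8, 28), (9, 16)}.

{(2, 28), (20, 23), (30, 5), (33, 30), (37, 6), (4, 7), (5, 23), (8, 1), (8, 28), (9, 16)}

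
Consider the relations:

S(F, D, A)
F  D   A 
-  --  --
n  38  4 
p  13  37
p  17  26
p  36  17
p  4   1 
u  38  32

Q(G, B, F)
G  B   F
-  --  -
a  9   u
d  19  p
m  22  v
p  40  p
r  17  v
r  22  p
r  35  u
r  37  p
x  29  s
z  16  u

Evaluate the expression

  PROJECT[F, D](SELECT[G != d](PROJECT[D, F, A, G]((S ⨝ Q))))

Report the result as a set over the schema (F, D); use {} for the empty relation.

{(p, 13), (p, 17), (p, 36), (p, 4), (u, 38)}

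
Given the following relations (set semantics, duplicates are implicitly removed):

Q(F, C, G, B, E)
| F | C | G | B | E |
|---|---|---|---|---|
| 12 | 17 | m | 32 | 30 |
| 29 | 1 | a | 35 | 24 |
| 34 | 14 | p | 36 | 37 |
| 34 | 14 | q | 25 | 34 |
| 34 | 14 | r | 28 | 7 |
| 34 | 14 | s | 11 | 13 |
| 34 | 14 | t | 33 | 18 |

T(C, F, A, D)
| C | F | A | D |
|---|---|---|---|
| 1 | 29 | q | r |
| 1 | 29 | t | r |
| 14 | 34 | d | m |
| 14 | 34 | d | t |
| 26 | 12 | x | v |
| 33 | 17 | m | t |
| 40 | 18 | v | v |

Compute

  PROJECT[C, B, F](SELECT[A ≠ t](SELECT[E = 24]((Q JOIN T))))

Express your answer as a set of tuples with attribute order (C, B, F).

Q ⋈ T (natural join on F, C): {(29, 1, a, 35, 24, q, r), (29, 1, a, 35, 24, t, r), (34, 14, p, 36, 37, d, m), (34, 14, p, 36, 37, d, t), (34, 14, q, 25, 34, d, m), (34, 14, q, 25, 34, d, t), (34, 14, r, 28, 7, d, m), (34, 14, r, 28, 7, d, t), (34, 14, s, 11, 13, d, m), (34, 14, s, 11, 13, d, t), (34, 14, t, 33, 18, d, m), (34, 14, t, 33, 18, d, t)}
Apply σ_{E = 24}; surviving tuples: {(29, 1, a, 35, 24, q, r), (29, 1, a, 35, 24, t, r)}
Apply σ_{A ≠ t}; surviving tuples: {(29, 1, a, 35, 24, q, r)}
π[C, B, F]: project onto (C, B, F) → {(1, 35, 29)}

{(1, 35, 29)}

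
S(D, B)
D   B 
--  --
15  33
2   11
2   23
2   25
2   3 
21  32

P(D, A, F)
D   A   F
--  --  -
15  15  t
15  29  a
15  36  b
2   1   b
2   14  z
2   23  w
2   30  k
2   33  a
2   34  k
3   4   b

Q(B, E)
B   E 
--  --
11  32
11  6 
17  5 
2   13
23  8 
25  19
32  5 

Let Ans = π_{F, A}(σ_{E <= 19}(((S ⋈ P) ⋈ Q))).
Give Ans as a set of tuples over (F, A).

Joining S and P on D yields {(15, 33, 15, t), (15, 33, 29, a), (15, 33, 36, b), (2, 11, 1, b), (2, 11, 14, z), (2, 11, 23, w), (2, 11, 30, k), (2, 11, 33, a), (2, 11, 34, k), (2, 23, 1, b), (2, 23, 14, z), (2, 23, 23, w), (2, 23, 30, k), (2, 23, 33, a), (2, 23, 34, k), (2, 25, 1, b), (2, 25, 14, z), (2, 25, 23, w), (2, 25, 30, k), (2, 25, 33, a), (2, 25, 34, k), (2, 3, 1, b), (2, 3, 14, z), (2, 3, 23, w), (2, 3, 30, k), (2, 3, 33, a), (2, 3, 34, k)}.
Joining (S ⋈ P) and Q on B yields {(2, 11, 1, b, 32), (2, 11, 1, b, 6), (2, 11, 14, z, 32), (2, 11, 14, z, 6), (2, 11, 23, w, 32), (2, 11, 23, w, 6), (2, 11, 30, k, 32), (2, 11, 30, k, 6), (2, 11, 33, a, 32), (2, 11, 33, a, 6), (2, 11, 34, k, 32), (2, 11, 34, k, 6), (2, 23, 1, b, 8), (2, 23, 14, z, 8), (2, 23, 23, w, 8), (2, 23, 30, k, 8), (2, 23, 33, a, 8), (2, 23, 34, k, 8), (2, 25, 1, b, 19), (2, 25, 14, z, 19), (2, 25, 23, w, 19), (2, 25, 30, k, 19), (2, 25, 33, a, 19), (2, 25, 34, k, 19)}.
Selection E <= 19: {(2, 11, 1, b, 6), (2, 11, 14, z, 6), (2, 11, 23, w, 6), (2, 11, 30, k, 6), (2, 11, 33, a, 6), (2, 11, 34, k, 6), (2, 23, 1, b, 8), (2, 23, 14, z, 8), (2, 23, 23, w, 8), (2, 23, 30, k, 8), (2, 23, 33, a, 8), (2, 23, 34, k, 8), (2, 25, 1, b, 19), (2, 25, 14, z, 19), (2, 25, 23, w, 19), (2, 25, 30, k, 19), (2, 25, 33, a, 19), (2, 25, 34, k, 19)}
Projecting to F, A (12 duplicate(s) eliminated): {(a, 33), (b, 1), (k, 30), (k, 34), (w, 23), (z, 14)}

{(a, 33), (b, 1), (k, 30), (k, 34), (w, 23), (z, 14)}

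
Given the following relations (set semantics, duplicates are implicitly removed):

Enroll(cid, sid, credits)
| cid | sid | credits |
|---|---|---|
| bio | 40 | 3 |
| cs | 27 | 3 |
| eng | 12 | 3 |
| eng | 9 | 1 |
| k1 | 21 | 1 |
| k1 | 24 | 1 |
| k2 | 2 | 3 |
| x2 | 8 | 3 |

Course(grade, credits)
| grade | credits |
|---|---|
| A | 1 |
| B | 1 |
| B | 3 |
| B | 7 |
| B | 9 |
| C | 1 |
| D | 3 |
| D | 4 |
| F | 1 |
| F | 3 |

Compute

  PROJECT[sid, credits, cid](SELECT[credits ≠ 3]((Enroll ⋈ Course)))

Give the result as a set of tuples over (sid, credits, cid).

{(21, 1, k1), (24, 1, k1), (9, 1, eng)}

Joining Enroll and Course on credits yields {(bio, 40, 3, B), (bio, 40, 3, D), (bio, 40, 3, F), (cs, 27, 3, B), (cs, 27, 3, D), (cs, 27, 3, F), (eng, 12, 3, B), (eng, 12, 3, D), (eng, 12, 3, F), (eng, 9, 1, A), (eng, 9, 1, B), (eng, 9, 1, C), (eng, 9, 1, F), (k1, 21, 1, A), (k1, 21, 1, B), (k1, 21, 1, C), (k1, 21, 1, F), (k1, 24, 1, A), (k1, 24, 1, B), (k1, 24, 1, C), (k1, 24, 1, F), (k2, 2, 3, B), (k2, 2, 3, D), (k2, 2, 3, F), (x2, 8, 3, B), (x2, 8, 3, D), (x2, 8, 3, F)}.
σ[credits ≠ 3]: keep tuples satisfying credits ≠ 3 → {(eng, 9, 1, A), (eng, 9, 1, B), (eng, 9, 1, C), (eng, 9, 1, F), (k1, 21, 1, A), (k1, 21, 1, B), (k1, 21, 1, C), (k1, 21, 1, F), (k1, 24, 1, A), (k1, 24, 1, B), (k1, 24, 1, C), (k1, 24, 1, F)}
π[sid, credits, cid]: project onto (sid, credits, cid) (9 duplicate(s) eliminated) → {(21, 1, k1), (24, 1, k1), (9, 1, eng)}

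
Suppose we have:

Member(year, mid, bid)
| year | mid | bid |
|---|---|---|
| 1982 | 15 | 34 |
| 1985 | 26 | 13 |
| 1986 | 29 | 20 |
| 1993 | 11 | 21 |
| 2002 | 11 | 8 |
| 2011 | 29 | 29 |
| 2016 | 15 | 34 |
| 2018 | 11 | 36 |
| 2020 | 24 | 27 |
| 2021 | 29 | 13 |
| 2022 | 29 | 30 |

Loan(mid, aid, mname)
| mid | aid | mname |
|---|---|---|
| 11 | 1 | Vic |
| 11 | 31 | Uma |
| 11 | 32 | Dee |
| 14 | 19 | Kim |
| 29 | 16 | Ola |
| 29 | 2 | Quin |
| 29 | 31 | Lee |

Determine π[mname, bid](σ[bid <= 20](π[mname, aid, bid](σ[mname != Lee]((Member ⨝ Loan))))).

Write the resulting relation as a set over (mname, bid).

Natural join on mid: {(1986, 29, 20, 16, Ola), (1986, 29, 20, 2, Quin), (1986, 29, 20, 31, Lee), (1993, 11, 21, 1, Vic), (1993, 11, 21, 31, Uma), (1993, 11, 21, 32, Dee), (2002, 11, 8, 1, Vic), (2002, 11, 8, 31, Uma), (2002, 11, 8, 32, Dee), (2011, 29, 29, 16, Ola), (2011, 29, 29, 2, Quin), (2011, 29, 29, 31, Lee), (2018, 11, 36, 1, Vic), (2018, 11, 36, 31, Uma), (2018, 11, 36, 32, Dee), (2021, 29, 13, 16, Ola), (2021, 29, 13, 2, Quin), (2021, 29, 13, 31, Lee), (2022, 29, 30, 16, Ola), (2022, 29, 30, 2, Quin), (2022, 29, 30, 31, Lee)}
σ[mname != Lee]: keep tuples satisfying mname != Lee → {(1986, 29, 20, 16, Ola), (1986, 29, 20, 2, Quin), (1993, 11, 21, 1, Vic), (1993, 11, 21, 31, Uma), (1993, 11, 21, 32, Dee), (2002, 11, 8, 1, Vic), (2002, 11, 8, 31, Uma), (2002, 11, 8, 32, Dee), (2011, 29, 29, 16, Ola), (2011, 29, 29, 2, Quin), (2018, 11, 36, 1, Vic), (2018, 11, 36, 31, Uma), (2018, 11, 36, 32, Dee), (2021, 29, 13, 16, Ola), (2021, 29, 13, 2, Quin), (2022, 29, 30, 16, Ola), (2022, 29, 30, 2, Quin)}
Projecting to mname, aid, bid: {(Dee, 32, 21), (Dee, 32, 36), (Dee, 32, 8), (Ola, 16, 13), (Ola, 16, 20), (Ola, 16, 29), (Ola, 16, 30), (Quin, 2, 13), (Quin, 2, 20), (Quin, 2, 29), (Quin, 2, 30), (Uma, 31, 21), (Uma, 31, 36), (Uma, 31, 8), (Vic, 1, 21), (Vic, 1, 36), (Vic, 1, 8)}
σ[bid <= 20]: keep tuples satisfying bid <= 20 → {(Dee, 32, 8), (Ola, 16, 13), (Ola, 16, 20), (Quin, 2, 13), (Quin, 2, 20), (Uma, 31, 8), (Vic, 1, 8)}
Projecting to mname, bid: {(Dee, 8), (Ola, 13), (Ola, 20), (Quin, 13), (Quin, 20), (Uma, 8), (Vic, 8)}

{(Dee, 8), (Ola, 13), (Ola, 20), (Quin, 13), (Quin, 20), (Uma, 8), (Vic, 8)}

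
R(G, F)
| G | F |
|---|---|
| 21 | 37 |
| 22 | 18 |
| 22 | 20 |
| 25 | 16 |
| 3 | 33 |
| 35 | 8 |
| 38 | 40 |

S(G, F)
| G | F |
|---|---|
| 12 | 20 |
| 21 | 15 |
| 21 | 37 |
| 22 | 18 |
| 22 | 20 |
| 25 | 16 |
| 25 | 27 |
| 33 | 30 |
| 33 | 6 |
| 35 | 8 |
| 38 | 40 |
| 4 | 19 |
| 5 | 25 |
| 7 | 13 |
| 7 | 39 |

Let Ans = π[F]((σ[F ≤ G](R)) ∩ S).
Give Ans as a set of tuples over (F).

Filtering on F ≤ G leaves {(22, 18), (22, 20), (25, 16), (35, 8)}.
Taking the intersection: {(22, 18), (22, 20), (25, 16), (35, 8)}
Projecting to F: {16, 18, 20, 8}

{16, 18, 20, 8}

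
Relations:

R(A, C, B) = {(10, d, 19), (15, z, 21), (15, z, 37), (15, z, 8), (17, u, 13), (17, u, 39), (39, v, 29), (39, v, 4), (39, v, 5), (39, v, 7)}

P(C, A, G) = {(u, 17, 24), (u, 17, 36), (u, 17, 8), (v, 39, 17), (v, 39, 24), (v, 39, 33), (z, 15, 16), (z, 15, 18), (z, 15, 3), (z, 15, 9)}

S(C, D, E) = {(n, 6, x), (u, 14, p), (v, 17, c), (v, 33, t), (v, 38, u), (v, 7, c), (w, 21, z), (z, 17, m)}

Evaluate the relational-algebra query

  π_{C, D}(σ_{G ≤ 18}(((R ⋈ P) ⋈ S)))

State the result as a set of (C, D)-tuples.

{(u, 14), (v, 17), (v, 33), (v, 38), (v, 7), (z, 17)}

Natural join on A, C: {(15, z, 21, 16), (15, z, 21, 18), (15, z, 21, 3), (15, z, 21, 9), (15, z, 37, 16), (15, z, 37, 18), (15, z, 37, 3), (15, z, 37, 9), (15, z, 8, 16), (15, z, 8, 18), (15, z, 8, 3), (15, z, 8, 9), (17, u, 13, 24), (17, u, 13, 36), (17, u, 13, 8), (17, u, 39, 24), (17, u, 39, 36), (17, u, 39, 8), (39, v, 29, 17), (39, v, 29, 24), (39, v, 29, 33), (39, v, 4, 17), (39, v, 4, 24), (39, v, 4, 33), (39, v, 5, 17), (39, v, 5, 24), (39, v, 5, 33), (39, v, 7, 17), (39, v, 7, 24), (39, v, 7, 33)}
Natural join on C: {(15, z, 21, 16, 17, m), (15, z, 21, 18, 17, m), (15, z, 21, 3, 17, m), (15, z, 21, 9, 17, m), (15, z, 37, 16, 17, m), (15, z, 37, 18, 17, m), (15, z, 37, 3, 17, m), (15, z, 37, 9, 17, m), (15, z, 8, 16, 17, m), (15, z, 8, 18, 17, m), (15, z, 8, 3, 17, m), (15, z, 8, 9, 17, m), (17, u, 13, 24, 14, p), (17, u, 13, 36, 14, p), (17, u, 13, 8, 14, p), (17, u, 39, 24, 14, p), (17, u, 39, 36, 14, p), (17, u, 39, 8, 14, p), (39, v, 29, 17, 17, c), (39, v, 29, 17, 33, t), (39, v, 29, 17, 38, u), (39, v, 29, 17, 7, c), (39, v, 29, 24, 17, c), (39, v, 29, 24, 33, t), (39, v, 29, 24, 38, u), (39, v, 29, 24, 7, c), (39, v, 29, 33, 17, c), (39, v, 29, 33, 33, t), (39, v, 29, 33, 38, u), (39, v, 29, 33, 7, c), (39, v, 4, 17, 17, c), (39, v, 4, 17, 33, t), (39, v, 4, 17, 38, u), (39, v, 4, 17, 7, c), (39, v, 4, 24, 17, c), (39, v, 4, 24, 33, t), (39, v, 4, 24, 38, u), (39, v, 4, 24, 7, c), (39, v, 4, 33, 17, c), (39, v, 4, 33, 33, t), (39, v, 4, 33, 38, u), (39, v, 4, 33, 7, c), (39, v, 5, 17, 17, c), (39, v, 5, 17, 33, t), (39, v, 5, 17, 38, u), (39, v, 5, 17, 7, c), (39, v, 5, 24, 17, c), (39, v, 5, 24, 33, t), (39, v, 5, 24, 38, u), (39, v, 5, 24, 7, c), (39, v, 5, 33, 17, c), (39, v, 5, 33, 33, t), (39, v, 5, 33, 38, u), (39, v, 5, 33, 7, c), (39, v, 7, 17, 17, c), (39, v, 7, 17, 33, t), (39, v, 7, 17, 38, u), (39, v, 7, 17, 7, c), (39, v, 7, 24, 17, c), (39, v, 7, 24, 33, t), (39, v, 7, 24, 38, u), (39, v, 7, 24, 7, c), (39, v, 7, 33, 17, c), (39, v, 7, 33, 33, t), (39, v, 7, 33, 38, u), (39, v, 7, 33, 7, c)}
Apply σ_{G ≤ 18}; surviving tuples: {(15, z, 21, 16, 17, m), (15, z, 21, 18, 17, m), (15, z, 21, 3, 17, m), (15, z, 21, 9, 17, m), (15, z, 37, 16, 17, m), (15, z, 37, 18, 17, m), (15, z, 37, 3, 17, m), (15, z, 37, 9, 17, m), (15, z, 8, 16, 17, m), (15, z, 8, 18, 17, m), (15, z, 8, 3, 17, m), (15, z, 8, 9, 17, m), (17, u, 13, 8, 14, p), (17, u, 39, 8, 14, p), (39, v, 29, 17, 17, c), (39, v, 29, 17, 33, t), (39, v, 29, 17, 38, u), (39, v, 29, 17, 7, c), (39, v, 4, 17, 17, c), (39, v, 4, 17, 33, t), (39, v, 4, 17, 38, u), (39, v, 4, 17, 7, c), (39, v, 5, 17, 17, c), (39, v, 5, 17, 33, t), (39, v, 5, 17, 38, u), (39, v, 5, 17, 7, c), (39, v, 7, 17, 17, c), (39, v, 7, 17, 33, t), (39, v, 7, 17, 38, u), (39, v, 7, 17, 7, c)}
Keep only column(s) C, D (24 duplicate(s) eliminated): {(u, 14), (v, 17), (v, 33), (v, 38), (v, 7), (z, 17)}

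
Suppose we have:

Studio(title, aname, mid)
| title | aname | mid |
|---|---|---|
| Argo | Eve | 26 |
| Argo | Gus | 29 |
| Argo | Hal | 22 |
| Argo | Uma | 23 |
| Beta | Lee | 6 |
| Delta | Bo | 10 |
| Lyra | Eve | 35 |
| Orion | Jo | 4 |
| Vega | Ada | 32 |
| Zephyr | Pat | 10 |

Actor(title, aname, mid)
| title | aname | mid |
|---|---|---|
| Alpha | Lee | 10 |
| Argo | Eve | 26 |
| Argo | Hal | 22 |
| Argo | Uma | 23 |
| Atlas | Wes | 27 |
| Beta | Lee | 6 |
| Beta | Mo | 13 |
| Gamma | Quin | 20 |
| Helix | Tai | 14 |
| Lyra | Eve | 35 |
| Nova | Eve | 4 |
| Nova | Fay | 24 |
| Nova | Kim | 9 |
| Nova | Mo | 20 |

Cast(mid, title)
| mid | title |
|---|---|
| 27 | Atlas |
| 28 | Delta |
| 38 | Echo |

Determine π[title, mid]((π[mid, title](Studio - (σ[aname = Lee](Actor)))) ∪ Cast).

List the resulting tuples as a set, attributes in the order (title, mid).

{(Argo, 22), (Argo, 23), (Argo, 26), (Argo, 29), (Atlas, 27), (Delta, 10), (Delta, 28), (Echo, 38), (Lyra, 35), (Orion, 4), (Vega, 32), (Zephyr, 10)}

Filtering on aname = Lee leaves {(Alpha, Lee, 10), (Beta, Lee, 6)}.
Set difference of the two operands is {(Argo, Eve, 26), (Argo, Gus, 29), (Argo, Hal, 22), (Argo, Uma, 23), (Delta, Bo, 10), (Lyra, Eve, 35), (Orion, Jo, 4), (Vega, Ada, 32), (Zephyr, Pat, 10)}.
π_{mid, title} gives {(10, Delta), (10, Zephyr), (22, Argo), (23, Argo), (26, Argo), (29, Argo), (32, Vega), (35, Lyra), (4, Orion)}.
Set union of the two operands is {(10, Delta), (10, Zephyr), (22, Argo), (23, Argo), (26, Argo), (27, Atlas), (28, Delta), (29, Argo), (32, Vega), (35, Lyra), (38, Echo), (4, Orion)}.
π_{title, mid} gives {(Argo, 22), (Argo, 23), (Argo, 26), (Argo, 29), (Atlas, 27), (Delta, 10), (Delta, 28), (Echo, 38), (Lyra, 35), (Orion, 4), (Vega, 32), (Zephyr, 10)}.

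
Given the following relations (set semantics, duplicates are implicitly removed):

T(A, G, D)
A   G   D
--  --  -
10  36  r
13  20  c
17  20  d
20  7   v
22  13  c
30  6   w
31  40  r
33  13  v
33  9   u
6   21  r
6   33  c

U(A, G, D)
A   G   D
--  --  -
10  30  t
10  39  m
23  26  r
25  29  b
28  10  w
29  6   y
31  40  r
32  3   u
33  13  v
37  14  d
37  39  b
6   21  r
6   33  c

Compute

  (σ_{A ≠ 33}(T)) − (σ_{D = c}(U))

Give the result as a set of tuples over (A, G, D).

{(10, 36, r), (13, 20, c), (17, 20, d), (20, 7, v), (22, 13, c), (30, 6, w), (31, 40, r), (6, 21, r)}

σ[A ≠ 33]: keep tuples satisfying A ≠ 33 → {(10, 36, r), (13, 20, c), (17, 20, d), (20, 7, v), (22, 13, c), (30, 6, w), (31, 40, r), (6, 21, r), (6, 33, c)}
σ[D = c]: keep tuples satisfying D = c → {(6, 33, c)}
Taking the difference: {(10, 36, r), (13, 20, c), (17, 20, d), (20, 7, v), (22, 13, c), (30, 6, w), (31, 40, r), (6, 21, r)}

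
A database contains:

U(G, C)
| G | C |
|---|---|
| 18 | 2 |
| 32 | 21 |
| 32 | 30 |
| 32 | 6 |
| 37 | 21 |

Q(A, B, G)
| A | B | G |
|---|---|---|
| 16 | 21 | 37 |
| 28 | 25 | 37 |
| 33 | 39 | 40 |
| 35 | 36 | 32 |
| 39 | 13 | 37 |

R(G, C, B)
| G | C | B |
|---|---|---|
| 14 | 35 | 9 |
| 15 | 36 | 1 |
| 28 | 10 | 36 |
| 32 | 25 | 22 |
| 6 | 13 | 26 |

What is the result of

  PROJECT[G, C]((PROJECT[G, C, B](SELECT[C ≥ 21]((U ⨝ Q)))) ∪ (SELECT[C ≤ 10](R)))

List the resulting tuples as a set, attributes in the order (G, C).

Natural join on G: {(32, 21, 35, 36), (32, 30, 35, 36), (32, 6, 35, 36), (37, 21, 16, 21), (37, 21, 28, 25), (37, 21, 39, 13)}
Selection C ≥ 21: {(32, 21, 35, 36), (32, 30, 35, 36), (37, 21, 16, 21), (37, 21, 28, 25), (37, 21, 39, 13)}
π[G, C, B]: project onto (G, C, B) → {(32, 21, 36), (32, 30, 36), (37, 21, 13), (37, 21, 21), (37, 21, 25)}
Selection C ≤ 10: {(28, 10, 36)}
Set union of the two operands is {(28, 10, 36), (32, 21, 36), (32, 30, 36), (37, 21, 13), (37, 21, 21), (37, 21, 25)}.
π[G, C]: project onto (G, C) (2 duplicate(s) eliminated) → {(28, 10), (32, 21), (32, 30), (37, 21)}

{(28, 10), (32, 21), (32, 30), (37, 21)}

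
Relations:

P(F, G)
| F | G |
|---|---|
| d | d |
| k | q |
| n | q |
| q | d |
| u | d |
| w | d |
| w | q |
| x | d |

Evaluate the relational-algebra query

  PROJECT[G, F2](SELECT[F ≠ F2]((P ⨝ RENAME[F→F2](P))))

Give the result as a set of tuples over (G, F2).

ρ[F→F2]: schema becomes (F2, G); tuples unchanged.
P ⋈ RENAME[F→F2](P) (natural join on G): {(d, d, d), (d, d, q), (d, d, u), (d, d, w), (d, d, x), (k, q, k), (k, q, n), (k, q, w), (n, q, k), (n, q, n), (n, q, w), (q, d, d), (q, d, q), (q, d, u), (q, d, w), (q, d, x), (u, d, d), (u, d, q), (u, d, u), (u, d, w), (u, d, x), (w, d, d), (w, d, q), (w, d, u), (w, d, w), (w, d, x), (w, q, k), (w, q, n), (w, q, w), (x, d, d), (x, d, q), (x, d, u), (x, d, w), (x, d, x)}
Filtering on F ≠ F2 leaves {(d, d, q), (d, d, u), (d, d, w), (d, d, x), (k, q, n), (k, q, w), (n, q, k), (n, q, w), (q, d, d), (q, d, u), (q, d, w), (q, d, x), (u, d, d), (u, d, q), (u, d, w), (u, d, x), (w, d, d), (w, d, q), (w, d, u), (w, d, x), (w, q, k), (w, q, n), (x, d, d), (x, d, q), (x, d, u), (x, d, w)}.
π_{G, F2} gives {(d, d), (d, q), (d, u), (d, w), (d, x), (q, k), (q, n), (q, w)} (18 duplicate(s) eliminated).

{(d, d), (d, q), (d, u), (d, w), (d, x), (q, k), (q, n), (q, w)}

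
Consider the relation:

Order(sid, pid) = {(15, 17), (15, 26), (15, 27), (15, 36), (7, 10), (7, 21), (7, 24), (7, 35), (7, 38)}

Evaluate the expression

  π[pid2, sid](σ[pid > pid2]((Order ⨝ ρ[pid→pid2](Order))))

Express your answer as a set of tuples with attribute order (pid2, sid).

ρ[pid→pid2]: schema becomes (sid, pid2); tuples unchanged.
Natural join on sid: {(15, 17, 17), (15, 17, 26), (15, 17, 27), (15, 17, 36), (15, 26, 17), (15, 26, 26), (15, 26, 27), (15, 26, 36), (15, 27, 17), (15, 27, 26), (15, 27, 27), (15, 27, 36), (15, 36, 17), (15, 36, 26), (15, 36, 27), (15, 36, 36), (7, 10, 10), (7, 10, 21), (7, 10, 24), (7, 10, 35), (7, 10, 38), (7, 21, 10), (7, 21, 21), (7, 21, 24), (7, 21, 35), (7, 21, 38), (7, 24, 10), (7, 24, 21), (7, 24, 24), (7, 24, 35), (7, 24, 38), (7, 35, 10), (7, 35, 21), (7, 35, 24), (7, 35, 35), (7, 35, 38), (7, 38, 10), (7, 38, 21), (7, 38, 24), (7, 38, 35), (7, 38, 38)}
Filtering on pid > pid2 leaves {(15, 26, 17), (15, 27, 17), (15, 27, 26), (15, 36, 17), (15, 36, 26), (15, 36, 27), (7, 21, 10), (7, 24, 10), (7, 24, 21), (7, 35, 10), (7, 35, 21), (7, 35, 24), (7, 38, 10), (7, 38, 21), (7, 38, 24), (7, 38, 35)}.
π_{pid2, sid} gives {(10, 7), (17, 15), (21, 7), (24, 7), (26, 15), (27, 15), (35, 7)} (9 duplicate(s) eliminated).

{(10, 7), (17, 15), (21, 7), (24, 7), (26, 15), (27, 15), (35, 7)}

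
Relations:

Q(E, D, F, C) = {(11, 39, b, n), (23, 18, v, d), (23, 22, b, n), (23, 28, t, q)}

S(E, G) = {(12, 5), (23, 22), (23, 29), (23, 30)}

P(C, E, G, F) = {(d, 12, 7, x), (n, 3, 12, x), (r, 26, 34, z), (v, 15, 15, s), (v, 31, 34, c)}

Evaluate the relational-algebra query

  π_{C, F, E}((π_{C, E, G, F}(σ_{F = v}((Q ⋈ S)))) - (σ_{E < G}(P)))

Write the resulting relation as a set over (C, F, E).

{(d, v, 23)}

Natural join on E: {(23, 18, v, d, 22), (23, 18, v, d, 29), (23, 18, v, d, 30), (23, 22, b, n, 22), (23, 22, b, n, 29), (23, 22, b, n, 30), (23, 28, t, q, 22), (23, 28, t, q, 29), (23, 28, t, q, 30)}
Filtering on F = v leaves {(23, 18, v, d, 22), (23, 18, v, d, 29), (23, 18, v, d, 30)}.
π_{C, E, G, F} gives {(d, 23, 22, v), (d, 23, 29, v), (d, 23, 30, v)}.
Filtering on E < G leaves {(n, 3, 12, x), (r, 26, 34, z), (v, 31, 34, c)}.
Set difference of the two operands is {(d, 23, 22, v), (d, 23, 29, v), (d, 23, 30, v)}.
π_{C, F, E} gives {(d, v, 23)} (2 duplicate(s) eliminated).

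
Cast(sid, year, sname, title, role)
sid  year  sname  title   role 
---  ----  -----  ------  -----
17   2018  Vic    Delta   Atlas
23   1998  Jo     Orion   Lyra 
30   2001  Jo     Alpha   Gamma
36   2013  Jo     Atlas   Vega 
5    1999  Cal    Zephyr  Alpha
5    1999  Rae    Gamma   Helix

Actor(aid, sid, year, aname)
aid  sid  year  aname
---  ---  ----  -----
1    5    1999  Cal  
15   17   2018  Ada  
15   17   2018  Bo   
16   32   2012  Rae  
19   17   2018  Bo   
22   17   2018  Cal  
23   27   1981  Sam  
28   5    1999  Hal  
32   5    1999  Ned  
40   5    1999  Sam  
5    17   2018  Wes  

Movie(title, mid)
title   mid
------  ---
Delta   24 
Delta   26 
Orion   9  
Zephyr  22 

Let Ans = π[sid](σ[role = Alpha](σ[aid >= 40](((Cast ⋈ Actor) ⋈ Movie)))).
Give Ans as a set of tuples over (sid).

Cast ⋈ Actor (natural join on sid, year): {(17, 2018, Vic, Delta, Atlas, 15, Ada), (17, 2018, Vic, Delta, Atlas, 15, Bo), (17, 2018, Vic, Delta, Atlas, 19, Bo), (17, 2018, Vic, Delta, Atlas, 22, Cal), (17, 2018, Vic, Delta, Atlas, 5, Wes), (5, 1999, Cal, Zephyr, Alpha, 1, Cal), (5, 1999, Cal, Zephyr, Alpha, 28, Hal), (5, 1999, Cal, Zephyr, Alpha, 32, Ned), (5, 1999, Cal, Zephyr, Alpha, 40, Sam), (5, 1999, Rae, Gamma, Helix, 1, Cal), (5, 1999, Rae, Gamma, Helix, 28, Hal), (5, 1999, Rae, Gamma, Helix, 32, Ned), (5, 1999, Rae, Gamma, Helix, 40, Sam)}
(Cast ⋈ Actor) ⋈ Movie (natural join on title): {(17, 2018, Vic, Delta, Atlas, 15, Ada, 24), (17, 2018, Vic, Delta, Atlas, 15, Ada, 26), (17, 2018, Vic, Delta, Atlas, 15, Bo, 24), (17, 2018, Vic, Delta, Atlas, 15, Bo, 26), (17, 2018, Vic, Delta, Atlas, 19, Bo, 24), (17, 2018, Vic, Delta, Atlas, 19, Bo, 26), (17, 2018, Vic, Delta, Atlas, 22, Cal, 24), (17, 2018, Vic, Delta, Atlas, 22, Cal, 26), (17, 2018, Vic, Delta, Atlas, 5, Wes, 24), (17, 2018, Vic, Delta, Atlas, 5, Wes, 26), (5, 1999, Cal, Zephyr, Alpha, 1, Cal, 22), (5, 1999, Cal, Zephyr, Alpha, 28, Hal, 22), (5, 1999, Cal, Zephyr, Alpha, 32, Ned, 22), (5, 1999, Cal, Zephyr, Alpha, 40, Sam, 22)}
σ[aid >= 40]: keep tuples satisfying aid >= 40 → {(5, 1999, Cal, Zephyr, Alpha, 40, Sam, 22)}
σ[role = Alpha]: keep tuples satisfying role = Alpha → {(5, 1999, Cal, Zephyr, Alpha, 40, Sam, 22)}
π[sid]: project onto (sid) → {5}

{5}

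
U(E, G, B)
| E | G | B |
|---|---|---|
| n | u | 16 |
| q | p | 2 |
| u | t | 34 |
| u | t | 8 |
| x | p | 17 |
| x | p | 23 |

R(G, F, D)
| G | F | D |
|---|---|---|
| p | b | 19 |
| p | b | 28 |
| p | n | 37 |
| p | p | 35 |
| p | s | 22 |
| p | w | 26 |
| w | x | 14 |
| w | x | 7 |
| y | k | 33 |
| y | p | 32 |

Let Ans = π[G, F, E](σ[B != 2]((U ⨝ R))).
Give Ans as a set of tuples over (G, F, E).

{(p, b, x), (p, n, x), (p, p, x), (p, s, x), (p, w, x)}

U ⋈ R (natural join on G): {(q, p, 2, b, 19), (q, p, 2, b, 28), (q, p, 2, n, 37), (q, p, 2, p, 35), (q, p, 2, s, 22), (q, p, 2, w, 26), (x, p, 17, b, 19), (x, p, 17, b, 28), (x, p, 17, n, 37), (x, p, 17, p, 35), (x, p, 17, s, 22), (x, p, 17, w, 26), (x, p, 23, b, 19), (x, p, 23, b, 28), (x, p, 23, n, 37), (x, p, 23, p, 35), (x, p, 23, s, 22), (x, p, 23, w, 26)}
Selection B != 2: {(x, p, 17, b, 19), (x, p, 17, b, 28), (x, p, 17, n, 37), (x, p, 17, p, 35), (x, p, 17, s, 22), (x, p, 17, w, 26), (x, p, 23, b, 19), (x, p, 23, b, 28), (x, p, 23, n, 37), (x, p, 23, p, 35), (x, p, 23, s, 22), (x, p, 23, w, 26)}
π[G, F, E]: project onto (G, F, E) (7 duplicate(s) eliminated) → {(p, b, x), (p, n, x), (p, p, x), (p, s, x), (p, w, x)}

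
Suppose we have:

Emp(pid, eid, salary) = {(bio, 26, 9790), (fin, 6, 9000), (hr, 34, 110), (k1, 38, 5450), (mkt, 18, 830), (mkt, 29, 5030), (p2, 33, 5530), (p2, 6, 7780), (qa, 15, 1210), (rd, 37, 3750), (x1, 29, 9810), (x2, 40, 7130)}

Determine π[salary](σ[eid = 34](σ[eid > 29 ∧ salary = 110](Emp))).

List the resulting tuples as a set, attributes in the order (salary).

σ[eid > 29 ∧ salary = 110]: keep tuples satisfying eid > 29 ∧ salary = 110 → {(hr, 34, 110)}
σ[eid = 34]: keep tuples satisfying eid = 34 → {(hr, 34, 110)}
π[salary]: project onto (salary) → {110}

{110}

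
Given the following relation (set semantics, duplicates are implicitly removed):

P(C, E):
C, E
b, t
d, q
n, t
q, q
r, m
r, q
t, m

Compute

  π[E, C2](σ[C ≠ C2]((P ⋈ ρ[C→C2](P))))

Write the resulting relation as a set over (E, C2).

ρ[C→C2]: schema becomes (C2, E); tuples unchanged.
P ⋈ ρ[C→C2](P) (natural join on E): {(b, t, b), (b, t, n), (d, q, d), (d, q, q), (d, q, r), (n, t, b), (n, t, n), (q, q, d), (q, q, q), (q, q, r), (r, m, r), (r, m, t), (r, q, d), (r, q, q), (r, q, r), (t, m, r), (t, m, t)}
Selection C ≠ C2: {(b, t, n), (d, q, q), (d, q, r), (n, t, b), (q, q, d), (q, q, r), (r, m, t), (r, q, d), (r, q, q), (t, m, r)}
π_{E, C2} gives {(m, r), (m, t), (q, d), (q, q), (q, r), (t, b), (t, n)} (3 duplicate(s) eliminated).

{(m, r), (m, t), (q, d), (q, q), (q, r), (t, b), (t, n)}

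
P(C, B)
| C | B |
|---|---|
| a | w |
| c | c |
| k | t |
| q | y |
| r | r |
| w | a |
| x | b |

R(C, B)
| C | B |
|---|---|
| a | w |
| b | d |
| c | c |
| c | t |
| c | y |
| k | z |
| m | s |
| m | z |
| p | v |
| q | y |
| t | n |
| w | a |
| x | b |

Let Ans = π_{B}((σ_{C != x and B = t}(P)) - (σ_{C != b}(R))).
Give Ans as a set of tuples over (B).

Filtering on C != x and B = t leaves {(k, t)}.
Filtering on C != b leaves {(a, w), (c, c), (c, t), (c, y), (k, z), (m, s), (m, z), (p, v), (q, y), (t, n), (w, a), (x, b)}.
Taking the difference: {(k, t)}
π[B]: project onto (B) → {t}

{t}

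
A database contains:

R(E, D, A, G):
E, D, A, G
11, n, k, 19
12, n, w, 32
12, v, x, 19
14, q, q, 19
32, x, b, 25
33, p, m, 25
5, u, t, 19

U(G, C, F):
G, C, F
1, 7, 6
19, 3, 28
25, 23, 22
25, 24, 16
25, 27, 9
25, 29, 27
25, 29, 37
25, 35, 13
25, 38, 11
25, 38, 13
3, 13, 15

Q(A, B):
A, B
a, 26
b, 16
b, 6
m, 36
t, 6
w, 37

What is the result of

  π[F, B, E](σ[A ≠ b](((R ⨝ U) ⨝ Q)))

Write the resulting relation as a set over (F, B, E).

R ⋈ U (natural join on G): {(11, n, k, 19, 3, 28), (12, v, x, 19, 3, 28), (14, q, q, 19, 3, 28), (32, x, b, 25, 23, 22), (32, x, b, 25, 24, 16), (32, x, b, 25, 27, 9), (32, x, b, 25, 29, 27), (32, x, b, 25, 29, 37), (32, x, b, 25, 35, 13), (32, x, b, 25, 38, 11), (32, x, b, 25, 38, 13), (33, p, m, 25, 23, 22), (33, p, m, 25, 24, 16), (33, p, m, 25, 27, 9), (33, p, m, 25, 29, 27), (33, p, m, 25, 29, 37), (33, p, m, 25, 35, 13), (33, p, m, 25, 38, 11), (33, p, m, 25, 38, 13), (5, u, t, 19, 3, 28)}
(R ⨝ U) ⋈ Q (natural join on A): {(32, x, b, 25, 23, 22, 16), (32, x, b, 25, 23, 22, 6), (32, x, b, 25, 24, 16, 16), (32, x, b, 25, 24, 16, 6), (32, x, b, 25, 27, 9, 16), (32, x, b, 25, 27, 9, 6), (32, x, b, 25, 29, 27, 16), (32, x, b, 25, 29, 27, 6), (32, x, b, 25, 29, 37, 16), (32, x, b, 25, 29, 37, 6), (32, x, b, 25, 35, 13, 16), (32, x, b, 25, 35, 13, 6), (32, x, b, 25, 38, 11, 16), (32, x, b, 25, 38, 11, 6), (32, x, b, 25, 38, 13, 16), (32, x, b, 25, 38, 13, 6), (33, p, m, 25, 23, 22, 36), (33, p, m, 25, 24, 16, 36), (33, p, m, 25, 27, 9, 36), (33, p, m, 25, 29, 27, 36), (33, p, m, 25, 29, 37, 36), (33, p, m, 25, 35, 13, 36), (33, p, m, 25, 38, 11, 36), (33, p, m, 25, 38, 13, 36), (5, u, t, 19, 3, 28, 6)}
Selection A ≠ b: {(33, p, m, 25, 23, 22, 36), (33, p, m, 25, 24, 16, 36), (33, p, m, 25, 27, 9, 36), (33, p, m, 25, 29, 27, 36), (33, p, m, 25, 29, 37, 36), (33, p, m, 25, 35, 13, 36), (33, p, m, 25, 38, 11, 36), (33, p, m, 25, 38, 13, 36), (5, u, t, 19, 3, 28, 6)}
Projecting to F, B, E (1 duplicate(s) eliminated): {(11, 36, 33), (13, 36, 33), (16, 36, 33), (22, 36, 33), (27, 36, 33), (28, 6, 5), (37, 36, 33), (9, 36, 33)}

{(11, 36, 33), (13, 36, 33), (16, 36, 33), (22, 36, 33), (27, 36, 33), (28, 6, 5), (37, 36, 33), (9, 36, 33)}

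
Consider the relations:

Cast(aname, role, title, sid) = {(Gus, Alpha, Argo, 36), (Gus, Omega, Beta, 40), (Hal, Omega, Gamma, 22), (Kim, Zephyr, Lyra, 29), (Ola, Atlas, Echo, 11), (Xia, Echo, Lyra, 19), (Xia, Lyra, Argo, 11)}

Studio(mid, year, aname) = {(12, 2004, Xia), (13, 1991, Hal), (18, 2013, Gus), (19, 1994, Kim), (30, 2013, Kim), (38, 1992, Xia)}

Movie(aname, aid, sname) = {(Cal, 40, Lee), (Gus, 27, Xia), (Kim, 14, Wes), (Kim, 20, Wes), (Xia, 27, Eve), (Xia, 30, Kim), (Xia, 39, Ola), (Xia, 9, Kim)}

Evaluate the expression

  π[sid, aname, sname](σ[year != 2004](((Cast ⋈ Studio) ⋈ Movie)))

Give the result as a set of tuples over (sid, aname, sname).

{(11, Xia, Eve), (11, Xia, Kim), (11, Xia, Ola), (19, Xia, Eve), (19, Xia, Kim), (19, Xia, Ola), (29, Kim, Wes), (36, Gus, Xia), (40, Gus, Xia)}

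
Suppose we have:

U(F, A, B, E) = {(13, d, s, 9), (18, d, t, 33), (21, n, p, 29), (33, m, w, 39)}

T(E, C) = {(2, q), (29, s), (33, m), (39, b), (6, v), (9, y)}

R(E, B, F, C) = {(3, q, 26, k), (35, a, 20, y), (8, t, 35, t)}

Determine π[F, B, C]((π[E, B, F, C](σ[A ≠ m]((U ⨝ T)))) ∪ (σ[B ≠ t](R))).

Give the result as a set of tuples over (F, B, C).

{(13, s, y), (18, t, m), (20, a, y), (21, p, s), (26, q, k)}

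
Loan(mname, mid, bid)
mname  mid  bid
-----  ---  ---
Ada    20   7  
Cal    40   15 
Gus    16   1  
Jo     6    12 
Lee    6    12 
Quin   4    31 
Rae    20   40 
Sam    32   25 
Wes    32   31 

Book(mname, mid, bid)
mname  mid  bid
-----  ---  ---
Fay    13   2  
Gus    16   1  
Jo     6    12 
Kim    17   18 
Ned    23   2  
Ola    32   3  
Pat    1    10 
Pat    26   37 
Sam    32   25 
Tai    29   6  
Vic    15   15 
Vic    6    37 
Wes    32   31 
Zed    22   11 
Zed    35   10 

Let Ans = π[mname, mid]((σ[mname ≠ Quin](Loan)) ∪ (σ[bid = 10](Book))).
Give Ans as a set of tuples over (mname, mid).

{(Ada, 20), (Cal, 40), (Gus, 16), (Jo, 6), (Lee, 6), (Pat, 1), (Rae, 20), (Sam, 32), (Wes, 32), (Zed, 35)}

Selection mname ≠ Quin: {(Ada, 20, 7), (Cal, 40, 15), (Gus, 16, 1), (Jo, 6, 12), (Lee, 6, 12), (Rae, 20, 40), (Sam, 32, 25), (Wes, 32, 31)}
Selection bid = 10: {(Pat, 1, 10), (Zed, 35, 10)}
Taking the union: {(Ada, 20, 7), (Cal, 40, 15), (Gus, 16, 1), (Jo, 6, 12), (Lee, 6, 12), (Pat, 1, 10), (Rae, 20, 40), (Sam, 32, 25), (Wes, 32, 31), (Zed, 35, 10)}
Projecting to mname, mid: {(Ada, 20), (Cal, 40), (Gus, 16), (Jo, 6), (Lee, 6), (Pat, 1), (Rae, 20), (Sam, 32), (Wes, 32), (Zed, 35)}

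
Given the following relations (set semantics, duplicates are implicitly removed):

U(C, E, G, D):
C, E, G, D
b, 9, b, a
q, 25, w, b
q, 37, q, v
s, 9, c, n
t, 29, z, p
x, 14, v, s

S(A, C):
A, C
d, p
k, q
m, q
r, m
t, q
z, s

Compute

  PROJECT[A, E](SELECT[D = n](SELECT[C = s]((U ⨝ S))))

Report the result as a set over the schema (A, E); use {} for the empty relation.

U ⋈ S (natural join on C): {(q, 25, w, b, k), (q, 25, w, b, m), (q, 25, w, b, t), (q, 37, q, v, k), (q, 37, q, v, m), (q, 37, q, v, t), (s, 9, c, n, z)}
Filtering on C = s leaves {(s, 9, c, n, z)}.
Filtering on D = n leaves {(s, 9, c, n, z)}.
π[A, E]: project onto (A, E) → {(z, 9)}

{(z, 9)}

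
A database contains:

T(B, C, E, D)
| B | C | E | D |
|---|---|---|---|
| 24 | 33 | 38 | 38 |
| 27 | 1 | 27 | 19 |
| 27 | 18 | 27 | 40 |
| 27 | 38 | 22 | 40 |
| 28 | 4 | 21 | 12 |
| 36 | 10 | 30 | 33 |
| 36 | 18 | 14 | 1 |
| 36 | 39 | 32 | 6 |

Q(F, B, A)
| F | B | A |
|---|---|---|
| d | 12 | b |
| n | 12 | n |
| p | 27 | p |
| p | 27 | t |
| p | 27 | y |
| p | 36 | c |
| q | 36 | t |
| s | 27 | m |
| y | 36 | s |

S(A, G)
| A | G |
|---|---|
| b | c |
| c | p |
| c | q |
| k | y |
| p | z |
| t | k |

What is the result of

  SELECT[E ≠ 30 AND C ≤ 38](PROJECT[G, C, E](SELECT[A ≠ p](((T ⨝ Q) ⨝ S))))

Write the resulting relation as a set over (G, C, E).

Joining T and Q on B yields {(27, 1, 27, 19, p, p), (27, 1, 27, 19, p, t), (27, 1, 27, 19, p, y), (27, 1, 27, 19, s, m), (27, 18, 27, 40, p, p), (27, 18, 27, 40, p, t), (27, 18, 27, 40, p, y), (27, 18, 27, 40, s, m), (27, 38, 22, 40, p, p), (27, 38, 22, 40, p, t), (27, 38, 22, 40, p, y), (27, 38, 22, 40, s, m), (36, 10, 30, 33, p, c), (36, 10, 30, 33, q, t), (36, 10, 30, 33, y, s), (36, 18, 14, 1, p, c), (36, 18, 14, 1, q, t), (36, 18, 14, 1, y, s), (36, 39, 32, 6, p, c), (36, 39, 32, 6, q, t), (36, 39, 32, 6, y, s)}.
Joining (T ⨝ Q) and S on A yields {(27, 1, 27, 19, p, p, z), (27, 1, 27, 19, p, t, k), (27, 18, 27, 40, p, p, z), (27, 18, 27, 40, p, t, k), (27, 38, 22, 40, p, p, z), (27, 38, 22, 40, p, t, k), (36, 10, 30, 33, p, c, p), (36, 10, 30, 33, p, c, q), (36, 10, 30, 33, q, t, k), (36, 18, 14, 1, p, c, p), (36, 18, 14, 1, p, c, q), (36, 18, 14, 1, q, t, k), (36, 39, 32, 6, p, c, p), (36, 39, 32, 6, p, c, q), (36, 39, 32, 6, q, t, k)}.
Apply σ_{A ≠ p}; surviving tuples: {(27, 1, 27, 19, p, t, k), (27, 18, 27, 40, p, t, k), (27, 38, 22, 40, p, t, k), (36, 10, 30, 33, p, c, p), (36, 10, 30, 33, p, c, q), (36, 10, 30, 33, q, t, k), (36, 18, 14, 1, p, c, p), (36, 18, 14, 1, p, c, q), (36, 18, 14, 1, q, t, k), (36, 39, 32, 6, p, c, p), (36, 39, 32, 6, p, c, q), (36, 39, 32, 6, q, t, k)}
π[G, C, E]: project onto (G, C, E) → {(k, 1, 27), (k, 10, 30), (k, 18, 14), (k, 18, 27), (k, 38, 22), (k, 39, 32), (p, 10, 30), (p, 18, 14), (p, 39, 32), (q, 10, 30), (q, 18, 14), (q, 39, 32)}
Apply σ_{E ≠ 30 AND C ≤ 38}; surviving tuples: {(k, 1, 27), (k, 18, 14), (k, 18, 27), (k, 38, 22), (p, 18, 14), (q, 18, 14)}

{(k, 1, 27), (k, 18, 14), (k, 18, 27), (k, 38, 22), (p, 18, 14), (q, 18, 14)}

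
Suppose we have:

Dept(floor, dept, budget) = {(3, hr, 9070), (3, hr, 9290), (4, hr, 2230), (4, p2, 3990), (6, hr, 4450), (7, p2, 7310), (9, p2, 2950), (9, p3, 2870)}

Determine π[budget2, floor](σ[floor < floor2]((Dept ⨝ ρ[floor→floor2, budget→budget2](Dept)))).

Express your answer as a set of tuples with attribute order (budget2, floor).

{(2230, 3), (2950, 4), (2950, 7), (4450, 3), (4450, 4), (7310, 4)}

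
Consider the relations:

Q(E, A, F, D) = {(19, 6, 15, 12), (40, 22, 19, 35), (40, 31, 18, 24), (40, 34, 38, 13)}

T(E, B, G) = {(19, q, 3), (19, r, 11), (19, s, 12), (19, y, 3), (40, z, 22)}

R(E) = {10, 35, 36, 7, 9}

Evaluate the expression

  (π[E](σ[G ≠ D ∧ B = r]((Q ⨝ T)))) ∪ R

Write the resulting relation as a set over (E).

{10, 19, 35, 36, 7, 9}

Natural join on E: {(19, 6, 15, 12, q, 3), (19, 6, 15, 12, r, 11), (19, 6, 15, 12, s, 12), (19, 6, 15, 12, y, 3), (40, 22, 19, 35, z, 22), (40, 31, 18, 24, z, 22), (40, 34, 38, 13, z, 22)}
Selection G ≠ D ∧ B = r: {(19, 6, 15, 12, r, 11)}
π[E]: project onto (E) → {19}
Union: {19} with {10, 35, 36, 7, 9} → {10, 19, 35, 36, 7, 9}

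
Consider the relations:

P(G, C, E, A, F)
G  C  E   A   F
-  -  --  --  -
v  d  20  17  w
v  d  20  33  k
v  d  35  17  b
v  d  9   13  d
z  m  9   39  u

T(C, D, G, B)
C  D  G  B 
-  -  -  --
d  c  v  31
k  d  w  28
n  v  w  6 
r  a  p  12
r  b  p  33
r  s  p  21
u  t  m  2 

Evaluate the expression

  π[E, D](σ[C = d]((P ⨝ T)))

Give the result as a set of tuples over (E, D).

Natural join on G, C: {(v, d, 20, 17, w, c, 31), (v, d, 20, 33, k, c, 31), (v, d, 35, 17, b, c, 31), (v, d, 9, 13, d, c, 31)}
Apply σ_{C = d}; surviving tuples: {(v, d, 20, 17, w, c, 31), (v, d, 20, 33, k, c, 31), (v, d, 35, 17, b, c, 31), (v, d, 9, 13, d, c, 31)}
π_{E, D} gives {(20, c), (35, c), (9, c)} (1 duplicate(s) eliminated).

{(20, c), (35, c), (9, c)}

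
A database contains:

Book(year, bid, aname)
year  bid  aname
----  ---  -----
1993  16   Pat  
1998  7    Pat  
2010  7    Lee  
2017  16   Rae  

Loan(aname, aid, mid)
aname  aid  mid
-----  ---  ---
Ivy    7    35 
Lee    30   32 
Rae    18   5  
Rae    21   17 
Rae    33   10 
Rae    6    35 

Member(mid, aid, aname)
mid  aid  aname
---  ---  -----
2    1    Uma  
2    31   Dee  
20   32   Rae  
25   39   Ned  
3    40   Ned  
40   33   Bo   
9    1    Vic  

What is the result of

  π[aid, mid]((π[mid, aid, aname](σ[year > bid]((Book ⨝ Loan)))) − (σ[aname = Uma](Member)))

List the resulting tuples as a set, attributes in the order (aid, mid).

{(18, 5), (21, 17), (30, 32), (33, 10), (6, 35)}

Natural join on aname: {(2010, 7, Lee, 30, 32), (2017, 16, Rae, 18, 5), (2017, 16, Rae, 21, 17), (2017, 16, Rae, 33, 10), (2017, 16, Rae, 6, 35)}
σ[year > bid]: keep tuples satisfying year > bid → {(2010, 7, Lee, 30, 32), (2017, 16, Rae, 18, 5), (2017, 16, Rae, 21, 17), (2017, 16, Rae, 33, 10), (2017, 16, Rae, 6, 35)}
π[mid, aid, aname]: project onto (mid, aid, aname) → {(10, 33, Rae), (17, 21, Rae), (32, 30, Lee), (35, 6, Rae), (5, 18, Rae)}
σ[aname = Uma]: keep tuples satisfying aname = Uma → {(2, 1, Uma)}
Difference: {(10, 33, Rae), (17, 21, Rae), (32, 30, Lee), (35, 6, Rae), (5, 18, Rae)} with {(2, 1, Uma)} → {(10, 33, Rae), (17, 21, Rae), (32, 30, Lee), (35, 6, Rae), (5, 18, Rae)}
π[aid, mid]: project onto (aid, mid) → {(18, 5), (21, 17), (30, 32), (33, 10), (6, 35)}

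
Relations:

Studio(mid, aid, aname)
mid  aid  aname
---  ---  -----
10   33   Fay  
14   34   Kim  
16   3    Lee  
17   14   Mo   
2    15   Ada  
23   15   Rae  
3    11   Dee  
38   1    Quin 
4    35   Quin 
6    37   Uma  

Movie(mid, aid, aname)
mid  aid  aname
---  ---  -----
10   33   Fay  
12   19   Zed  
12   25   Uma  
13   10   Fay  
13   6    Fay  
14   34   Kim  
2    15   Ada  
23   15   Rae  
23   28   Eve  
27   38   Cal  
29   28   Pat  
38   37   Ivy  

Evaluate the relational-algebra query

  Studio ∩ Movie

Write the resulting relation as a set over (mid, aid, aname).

{(10, 33, Fay), (14, 34, Kim), (2, 15, Ada), (23, 15, Rae)}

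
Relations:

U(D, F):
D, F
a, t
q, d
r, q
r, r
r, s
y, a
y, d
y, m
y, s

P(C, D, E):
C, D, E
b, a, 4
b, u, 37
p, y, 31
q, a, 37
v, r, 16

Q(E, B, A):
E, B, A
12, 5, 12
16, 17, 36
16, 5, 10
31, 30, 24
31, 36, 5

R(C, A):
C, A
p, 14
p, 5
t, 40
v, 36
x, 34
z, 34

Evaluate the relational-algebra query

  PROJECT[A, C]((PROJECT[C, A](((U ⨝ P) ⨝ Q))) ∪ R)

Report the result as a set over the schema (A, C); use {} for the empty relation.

Natural join on D: {(a, t, b, 4), (a, t, q, 37), (r, q, v, 16), (r, r, v, 16), (r, s, v, 16), (y, a, p, 31), (y, d, p, 31), (y, m, p, 31), (y, s, p, 31)}
Natural join on E: {(r, q, v, 16, 17, 36), (r, q, v, 16, 5, 10), (r, r, v, 16, 17, 36), (r, r, v, 16, 5, 10), (r, s, v, 16, 17, 36), (r, s, v, 16, 5, 10), (y, a, p, 31, 30, 24), (y, a, p, 31, 36, 5), (y, d, p, 31, 30, 24), (y, d, p, 31, 36, 5), (y, m, p, 31, 30, 24), (y, m, p, 31, 36, 5), (y, s, p, 31, 30, 24), (y, s, p, 31, 36, 5)}
Projecting to C, A (10 duplicate(s) eliminated): {(p, 24), (p, 5), (v, 10), (v, 36)}
Taking the union: {(p, 14), (p, 24), (p, 5), (t, 40), (v, 10), (v, 36), (x, 34), (z, 34)}
Projecting to A, C: {(10, v), (14, p), (24, p), (34, x), (34, z), (36, v), (40, t), (5, p)}

{(10, v), (14, p), (24, p), (34, x), (34, z), (36, v), (40, t), (5, p)}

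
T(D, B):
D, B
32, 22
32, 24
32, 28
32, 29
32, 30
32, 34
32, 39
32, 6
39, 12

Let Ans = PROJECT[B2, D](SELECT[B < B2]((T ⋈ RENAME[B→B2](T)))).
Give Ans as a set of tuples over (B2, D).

{(22, 32), (24, 32), (28, 32), (29, 32), (30, 32), (34, 32), (39, 32)}

ρ[B→B2]: schema becomes (D, B2); tuples unchanged.
Joining T and RENAME[B→B2](T) on D yields {(32, 22, 22), (32, 22, 24), (32, 22, 28), (32, 22, 29), (32, 22, 30), (32, 22, 34), (32, 22, 39), (32, 22, 6), (32, 24, 22), (32, 24, 24), (32, 24, 28), (32, 24, 29), (32, 24, 30), (32, 24, 34), (32, 24, 39), (32, 24, 6), (32, 28, 22), (32, 28, 24), (32, 28, 28), (32, 28, 29), (32, 28, 30), (32, 28, 34), (32, 28, 39), (32, 28, 6), (32, 29, 22), (32, 29, 24), (32, 29, 28), (32, 29, 29), (32, 29, 30), (32, 29, 34), (32, 29, 39), (32, 29, 6), (32, 30, 22), (32, 30, 24), (32, 30, 28), (32, 30, 29), (32, 30, 30), (32, 30, 34), (32, 30, 39), (32, 30, 6), (32, 34, 22), (32, 34, 24), (32, 34, 28), (32, 34, 29), (32, 34, 30), (32, 34, 34), (32, 34, 39), (32, 34, 6), (32, 39, 22), (32, 39, 24), (32, 39, 28), (32, 39, 29), (32, 39, 30), (32, 39, 34), (32, 39, 39), (32, 39, 6), (32, 6, 22), (32, 6, 24), (32, 6, 28), (32, 6, 29), (32, 6, 30), (32, 6, 34), (32, 6, 39), (32, 6, 6), (39, 12, 12)}.
Filtering on B < B2 leaves {(32, 22, 24), (32, 22, 28), (32, 22, 29), (32, 22, 30), (32, 22, 34), (32, 22, 39), (32, 24, 28), (32, 24, 29), (32, 24, 30), (32, 24, 34), (32, 24, 39), (32, 28, 29), (32, 28, 30), (32, 28, 34), (32, 28, 39), (32, 29, 30), (32, 29, 34), (32, 29, 39), (32, 30, 34), (32, 30, 39), (32, 34, 39), (32, 6, 22), (32, 6, 24), (32, 6, 28), (32, 6, 29), (32, 6, 30), (32, 6, 34), (32, 6, 39)}.
Projecting to B2, D (21 duplicate(s) eliminated): {(22, 32), (24, 32), (28, 32), (29, 32), (30, 32), (34, 32), (39, 32)}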